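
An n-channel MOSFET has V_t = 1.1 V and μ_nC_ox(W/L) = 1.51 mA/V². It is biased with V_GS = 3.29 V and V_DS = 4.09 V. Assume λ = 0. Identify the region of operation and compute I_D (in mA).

V_ov = V_GS − V_t = 3.29 − 1.1 = 2.19 V.
Since V_DS = 4.09 V ≥ V_ov = 2.19 V, the device is in saturation.
I_D = ½ k_n V_ov² = 0.5 × 1.51 × 2.19² = 3.62 mA.

Saturation; I_D = 3.62 mA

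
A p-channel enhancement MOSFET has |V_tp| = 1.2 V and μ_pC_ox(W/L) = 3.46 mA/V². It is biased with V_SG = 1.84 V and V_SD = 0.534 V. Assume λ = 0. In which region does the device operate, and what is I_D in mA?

V_ov = V_SG − |V_tp| = 1.84 − 1.2 = 0.64 V.
Since V_SD = 0.534 V < V_ov = 0.64 V, the device is in the triode region.
I_D = k_p [V_ov · V_SD − ½ V_SD²] = 3.46 × [0.64 × 0.534 − 0.5 × 0.534²] = 0.689 mA.

Triode; I_D = 0.689 mA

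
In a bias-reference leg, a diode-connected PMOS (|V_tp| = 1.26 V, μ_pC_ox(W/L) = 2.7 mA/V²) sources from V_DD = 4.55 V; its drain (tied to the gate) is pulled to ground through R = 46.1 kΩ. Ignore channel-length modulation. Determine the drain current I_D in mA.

I_D = 0.0666 mA

With gate tied to drain, V_SG = V_SD ≥ V_SG − |V_tp|, so the device is in saturation.
KCL at the drain: ½ k_p (V_SG − |V_tp|)² = (V_DD − V_SG)/R.
Let x = V_SG − 1.26. Then 62.2 x² + x − 3.29 = 0, giving x = 0.222 V (positive root), so V_SG = 1.48 V.
I_D = (V_DD − V_SG)/R = (4.55 − 1.48) / 46.1 = 0.0666 mA.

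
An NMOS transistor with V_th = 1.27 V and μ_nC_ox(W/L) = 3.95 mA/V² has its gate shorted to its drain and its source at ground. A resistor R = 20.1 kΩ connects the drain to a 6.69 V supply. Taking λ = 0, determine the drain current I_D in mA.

With gate tied to drain, V_GS = V_DS ≥ V_GS − V_th, so the device is in saturation.
KCL at the drain: ½ k_n (V_GS − V_th)² = (V_DD − V_GS)/R.
Let x = V_GS − 1.27. Then 39.7 x² + x − 5.42 = 0, giving x = 0.357 V (positive root), so V_GS = 1.63 V.
I_D = (V_DD − V_GS)/R = (6.69 − 1.63) / 20.1 = 0.252 mA.

I_D = 0.252 mA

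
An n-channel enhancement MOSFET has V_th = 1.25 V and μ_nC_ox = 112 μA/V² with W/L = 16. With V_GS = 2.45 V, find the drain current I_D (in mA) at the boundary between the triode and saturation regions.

I_D = 1.29 mA

At the boundary V_DS = V_ov = V_GS − V_th = 2.45 − 1.25 = 1.2 V.
k_n = μ_nC_ox · (W/L) = 1.792 mA/V².
I_D = ½ k_n V_ov² = 0.5 × 1.792 × 1.2² = 1.29 mA.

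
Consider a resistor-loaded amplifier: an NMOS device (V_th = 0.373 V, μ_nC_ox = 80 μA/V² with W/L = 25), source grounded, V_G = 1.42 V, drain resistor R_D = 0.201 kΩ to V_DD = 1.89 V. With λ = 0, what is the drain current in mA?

V_GS = V_G = 1.42 V, so V_ov = 1.42 − 0.373 = 1.05 V.
k_n = μ_nC_ox · (W/L) = 2 mA/V².
Assume saturation: I_D = ½ k_n V_ov² = 0.5 × 2 × 1.05² = 1.1 mA, giving V_DS = V_DD − I_D R_D = 1.89 − 1.1 × 0.201 = 1.67 V.
V_DS = 1.67 V ≥ V_ov = 1.05 V, confirming saturation.

I_D = 1.10 mA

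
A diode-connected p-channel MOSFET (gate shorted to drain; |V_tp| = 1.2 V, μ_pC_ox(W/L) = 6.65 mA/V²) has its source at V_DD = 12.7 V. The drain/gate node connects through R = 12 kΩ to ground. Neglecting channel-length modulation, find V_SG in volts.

V_SG = 1.72 V

With gate tied to drain, V_SG = V_SD ≥ V_SG − |V_tp|, so the device is in saturation.
KCL at the drain: ½ k_p (V_SG − |V_tp|)² = (V_DD − V_SG)/R.
Let x = V_SG − 1.2. Then 39.9 x² + x − 11.5 = 0, giving x = 0.524 V (positive root), so V_SG = 1.72 V.
I_D = (V_DD − V_SG)/R = (12.7 − 1.72) / 12 = 0.915 mA.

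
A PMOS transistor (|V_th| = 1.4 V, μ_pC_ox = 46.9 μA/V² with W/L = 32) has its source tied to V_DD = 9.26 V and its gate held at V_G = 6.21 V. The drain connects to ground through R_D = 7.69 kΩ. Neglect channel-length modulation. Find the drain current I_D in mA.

I_D = 1.13 mA

V_SG = V_DD − V_G = 9.26 − 6.21 = 3.05 V, so V_ov = 3.05 − 1.4 = 1.65 V.
k_p = μ_pC_ox · (W/L) = 1.501 mA/V².
Assume saturation: I_D = ½ k_p V_ov² = 0.5 × 1.501 × 1.65² = 2.04 mA, giving V_SD = V_DD − I_D R_D = 9.26 − 2.04 × 7.69 = -6.45 V.
But -6.45 V < V_ov = 1.65 V, so the device is actually in triode.
In triode I_D = k_p[V_ov V_SD − ½ V_SD²] and I_D = (V_DD − V_SD)/R_D. Equating: 5.77 V_SD² − 20.04 V_SD + 9.26 = 0, giving V_SD = 0.549 V (the root below V_ov).
I_D = (9.26 − 0.549) / 7.69 = 1.13 mA.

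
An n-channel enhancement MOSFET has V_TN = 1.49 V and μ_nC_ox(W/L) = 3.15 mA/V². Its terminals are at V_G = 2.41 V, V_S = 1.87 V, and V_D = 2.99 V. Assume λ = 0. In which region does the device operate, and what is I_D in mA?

V_GS = V_G − V_S = 2.41 − 1.87 = 0.54 V; V_DS = V_D − V_S = 2.99 − 1.87 = 1.12 V.
V_GS = 0.54 V < V_TN = 1.49 V, so the transistor is in cutoff.

Cutoff; I_D = 0 mA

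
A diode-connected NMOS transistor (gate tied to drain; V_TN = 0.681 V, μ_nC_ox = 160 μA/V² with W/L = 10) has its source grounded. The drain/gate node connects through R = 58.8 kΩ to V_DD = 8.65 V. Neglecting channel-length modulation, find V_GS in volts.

V_GS = 1.08 V

With gate tied to drain, V_GS = V_DS ≥ V_GS − V_TN, so the device is in saturation.
k_n = μ_nC_ox · (W/L) = 1.6 mA/V².
KCL at the drain: ½ k_n (V_GS − V_TN)² = (V_DD − V_GS)/R.
Let x = V_GS − 0.681. Then 47 x² + x − 7.969 = 0, giving x = 0.401 V (positive root), so V_GS = 1.08 V.
I_D = (V_DD − V_GS)/R = (8.65 − 1.08) / 58.8 = 0.129 mA.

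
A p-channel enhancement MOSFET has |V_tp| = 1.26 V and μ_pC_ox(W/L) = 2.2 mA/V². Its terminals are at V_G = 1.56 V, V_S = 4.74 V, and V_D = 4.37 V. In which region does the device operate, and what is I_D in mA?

V_SG = V_S − V_G = 4.74 − 1.56 = 3.18 V; V_SD = V_S − V_D = 4.74 − 4.37 = 0.37 V.
V_ov = V_SG − |V_tp| = 3.18 − 1.26 = 1.92 V.
Since V_SD = 0.37 V < V_ov = 1.92 V, the device is in the triode region.
I_D = k_p [V_ov · V_SD − ½ V_SD²] = 2.2 × [1.92 × 0.37 − 0.5 × 0.37²] = 1.41 mA.

Triode; I_D = 1.41 mA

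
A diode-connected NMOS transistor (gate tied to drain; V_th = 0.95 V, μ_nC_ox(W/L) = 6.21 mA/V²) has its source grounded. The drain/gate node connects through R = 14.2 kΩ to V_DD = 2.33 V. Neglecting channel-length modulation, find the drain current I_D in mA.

With gate tied to drain, V_GS = V_DS ≥ V_GS − V_th, so the device is in saturation.
KCL at the drain: ½ k_n (V_GS − V_th)² = (V_DD − V_GS)/R.
Let x = V_GS − 0.95. Then 44.1 x² + x − 1.38 = 0, giving x = 0.166 V (positive root), so V_GS = 1.12 V.
I_D = (V_DD − V_GS)/R = (2.33 − 1.12) / 14.2 = 0.0855 mA.

I_D = 0.0855 mA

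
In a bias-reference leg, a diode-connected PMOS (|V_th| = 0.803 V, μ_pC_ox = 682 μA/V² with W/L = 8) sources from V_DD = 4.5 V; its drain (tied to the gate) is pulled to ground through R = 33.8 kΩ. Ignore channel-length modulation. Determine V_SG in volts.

With gate tied to drain, V_SG = V_SD ≥ V_SG − |V_th|, so the device is in saturation.
k_p = μ_pC_ox · (W/L) = 5.456 mA/V².
KCL at the drain: ½ k_p (V_SG − |V_th|)² = (V_DD − V_SG)/R.
Let x = V_SG − 0.803. Then 92.2 x² + x − 3.697 = 0, giving x = 0.195 V (positive root), so V_SG = 0.998 V.
I_D = (V_DD − V_SG)/R = (4.5 − 0.998) / 33.8 = 0.104 mA.

V_SG = 0.998 V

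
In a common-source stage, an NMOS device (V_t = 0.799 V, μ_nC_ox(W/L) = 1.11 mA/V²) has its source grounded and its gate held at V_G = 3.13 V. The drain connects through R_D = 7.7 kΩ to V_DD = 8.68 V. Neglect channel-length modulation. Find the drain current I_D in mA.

V_GS = V_G = 3.13 V, so V_ov = 3.13 − 0.799 = 2.33 V.
Assume saturation: I_D = ½ k_n V_ov² = 0.5 × 1.11 × 2.33² = 3.02 mA, giving V_DS = V_DD − I_D R_D = 8.68 − 3.02 × 7.7 = -14.5 V.
But -14.5 V < V_ov = 2.33 V, so the device is actually in triode.
In triode I_D = k_n[V_ov V_DS − ½ V_DS²] and I_D = (V_DD − V_DS)/R_D. Equating: 4.27 V_DS² − 20.92 V_DS + 8.68 = 0, giving V_DS = 0.458 V (the root below V_ov).
I_D = (8.68 − 0.458) / 7.7 = 1.07 mA.

I_D = 1.07 mA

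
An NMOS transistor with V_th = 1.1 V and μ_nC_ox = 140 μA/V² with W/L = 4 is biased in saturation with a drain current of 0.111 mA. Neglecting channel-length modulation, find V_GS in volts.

V_GS = 1.73 V

k_n = μ_nC_ox · (W/L) = 0.56 mA/V².
In saturation I_D = ½ k_n (V_GS − V_th)², so V_GS − V_th = √(2 I_D / k_n) = √(2 × 0.111 / 0.56) = 0.63 V.
V_GS = 1.1 + 0.63 = 1.73 V.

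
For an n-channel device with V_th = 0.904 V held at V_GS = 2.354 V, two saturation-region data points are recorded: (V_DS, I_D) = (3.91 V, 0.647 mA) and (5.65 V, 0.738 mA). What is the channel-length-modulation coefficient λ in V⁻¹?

λ = 0.118 V⁻¹

With V_GS fixed, I_D ∝ (1 + λ V_DS) in saturation, so I_D2/I_D1 = (1 + λ V_DS2)/(1 + λ V_DS1).
0.738/0.647 = 1.141 = (1 + 5.65 λ)/(1 + 3.91 λ).
Solving: λ (I_D1 V_DS2 − I_D2 V_DS1) = I_D2 − I_D1, so λ = (0.738 − 0.647) / (0.647 × 5.65 − 0.738 × 3.91) = 0.091 / 0.77 = 0.118 V⁻¹.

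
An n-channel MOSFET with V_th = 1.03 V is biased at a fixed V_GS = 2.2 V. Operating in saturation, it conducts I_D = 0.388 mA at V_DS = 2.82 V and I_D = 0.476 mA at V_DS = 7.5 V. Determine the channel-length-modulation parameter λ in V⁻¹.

With V_GS fixed, I_D ∝ (1 + λ V_DS) in saturation, so I_D2/I_D1 = (1 + λ V_DS2)/(1 + λ V_DS1).
0.476/0.388 = 1.227 = (1 + 7.5 λ)/(1 + 2.82 λ).
Solving: λ (I_D1 V_DS2 − I_D2 V_DS1) = I_D2 − I_D1, so λ = (0.476 − 0.388) / (0.388 × 7.5 − 0.476 × 2.82) = 0.088 / 1.57 = 0.0561 V⁻¹.

λ = 0.0561 V⁻¹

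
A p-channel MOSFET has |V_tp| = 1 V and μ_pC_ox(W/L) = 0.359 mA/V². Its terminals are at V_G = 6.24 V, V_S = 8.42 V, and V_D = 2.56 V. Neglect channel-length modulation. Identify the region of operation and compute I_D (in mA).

Saturation; I_D = 0.250 mA

V_SG = V_S − V_G = 8.42 − 6.24 = 2.18 V; V_SD = V_S − V_D = 8.42 − 2.56 = 5.86 V.
V_ov = V_SG − |V_tp| = 2.18 − 1 = 1.18 V.
Since V_SD = 5.86 V ≥ V_ov = 1.18 V, the device is in saturation.
I_D = ½ k_p V_ov² = 0.5 × 0.359 × 1.18² = 0.25 mA.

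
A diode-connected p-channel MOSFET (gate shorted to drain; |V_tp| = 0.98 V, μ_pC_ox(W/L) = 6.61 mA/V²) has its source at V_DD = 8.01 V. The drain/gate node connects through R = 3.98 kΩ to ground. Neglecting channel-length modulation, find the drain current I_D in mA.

With gate tied to drain, V_SG = V_SD ≥ V_SG − |V_tp|, so the device is in saturation.
KCL at the drain: ½ k_p (V_SG − |V_tp|)² = (V_DD − V_SG)/R.
Let x = V_SG − 0.98. Then 13.2 x² + x − 7.03 = 0, giving x = 0.694 V (positive root), so V_SG = 1.67 V.
I_D = (V_DD − V_SG)/R = (8.01 − 1.67) / 3.98 = 1.59 mA.

I_D = 1.59 mA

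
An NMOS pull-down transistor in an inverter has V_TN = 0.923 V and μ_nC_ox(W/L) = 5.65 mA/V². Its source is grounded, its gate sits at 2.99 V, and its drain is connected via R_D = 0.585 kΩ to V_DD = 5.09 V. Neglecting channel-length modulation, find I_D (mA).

V_GS = V_G = 2.99 V, so V_ov = 2.99 − 0.923 = 2.07 V.
Assume saturation: I_D = ½ k_n V_ov² = 0.5 × 5.65 × 2.07² = 12.1 mA, giving V_DS = V_DD − I_D R_D = 5.09 − 12.1 × 0.585 = -1.97 V.
But -1.97 V < V_ov = 2.07 V, so the device is actually in triode.
In triode I_D = k_n[V_ov V_DS − ½ V_DS²] and I_D = (V_DD − V_DS)/R_D. Equating: 1.65 V_DS² − 7.832 V_DS + 5.09 = 0, giving V_DS = 0.777 V (the root below V_ov).
I_D = (5.09 − 0.777) / 0.585 = 7.37 mA.

I_D = 7.37 mA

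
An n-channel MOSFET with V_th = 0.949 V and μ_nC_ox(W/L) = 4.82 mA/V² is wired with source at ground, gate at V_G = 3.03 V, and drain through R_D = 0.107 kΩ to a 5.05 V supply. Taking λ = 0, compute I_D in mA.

I_D = 10.4 mA

V_GS = V_G = 3.03 V, so V_ov = 3.03 − 0.949 = 2.08 V.
Assume saturation: I_D = ½ k_n V_ov² = 0.5 × 4.82 × 2.08² = 10.4 mA, giving V_DS = V_DD − I_D R_D = 5.05 − 10.4 × 0.107 = 3.93 V.
V_DS = 3.93 V ≥ V_ov = 2.08 V, confirming saturation.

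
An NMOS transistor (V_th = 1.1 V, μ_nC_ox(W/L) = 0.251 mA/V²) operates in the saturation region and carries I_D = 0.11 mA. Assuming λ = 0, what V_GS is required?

V_GS = 2.04 V

In saturation I_D = ½ k_n (V_GS − V_th)², so V_GS − V_th = √(2 I_D / k_n) = √(2 × 0.11 / 0.251) = 0.936 V.
V_GS = 1.1 + 0.936 = 2.04 V.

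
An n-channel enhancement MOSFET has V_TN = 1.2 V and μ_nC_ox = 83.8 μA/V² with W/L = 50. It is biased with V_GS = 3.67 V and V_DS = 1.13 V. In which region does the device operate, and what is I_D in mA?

Triode; I_D = 9.02 mA

k_n = μ_nC_ox · (W/L) = 4.19 mA/V².
V_ov = V_GS − V_TN = 3.67 − 1.2 = 2.47 V.
Since V_DS = 1.13 V < V_ov = 2.47 V, the device is in the triode region.
I_D = k_n [V_ov · V_DS − ½ V_DS²] = 4.19 × [2.47 × 1.13 − 0.5 × 1.13²] = 9.02 mA.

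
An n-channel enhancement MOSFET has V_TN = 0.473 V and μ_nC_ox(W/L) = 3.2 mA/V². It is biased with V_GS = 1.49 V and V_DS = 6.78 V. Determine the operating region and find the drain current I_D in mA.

Saturation; I_D = 1.65 mA

V_ov = V_GS − V_TN = 1.49 − 0.473 = 1.02 V.
Since V_DS = 6.78 V ≥ V_ov = 1.02 V, the device is in saturation.
I_D = ½ k_n V_ov² = 0.5 × 3.2 × 1.02² = 1.65 mA.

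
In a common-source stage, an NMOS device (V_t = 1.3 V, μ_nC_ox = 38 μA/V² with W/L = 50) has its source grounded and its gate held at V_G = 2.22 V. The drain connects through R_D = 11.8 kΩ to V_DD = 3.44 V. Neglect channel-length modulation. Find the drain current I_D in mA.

V_GS = V_G = 2.22 V, so V_ov = 2.22 − 1.3 = 0.92 V.
k_n = μ_nC_ox · (W/L) = 1.9 mA/V².
Assume saturation: I_D = ½ k_n V_ov² = 0.5 × 1.9 × 0.92² = 0.804 mA, giving V_DS = V_DD − I_D R_D = 3.44 − 0.804 × 11.8 = -6.05 V.
But -6.05 V < V_ov = 0.92 V, so the device is actually in triode.
In triode I_D = k_n[V_ov V_DS − ½ V_DS²] and I_D = (V_DD − V_DS)/R_D. Equating: 11.2 V_DS² − 21.63 V_DS + 3.44 = 0, giving V_DS = 0.175 V (the root below V_ov).
I_D = (3.44 − 0.175) / 11.8 = 0.277 mA.

I_D = 0.277 mA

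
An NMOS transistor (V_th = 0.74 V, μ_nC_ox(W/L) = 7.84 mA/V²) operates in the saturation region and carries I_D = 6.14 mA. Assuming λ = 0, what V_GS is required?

V_GS = 1.99 V

In saturation I_D = ½ k_n (V_GS − V_th)², so V_GS − V_th = √(2 I_D / k_n) = √(2 × 6.14 / 7.84) = 1.25 V.
V_GS = 0.74 + 1.25 = 1.99 V.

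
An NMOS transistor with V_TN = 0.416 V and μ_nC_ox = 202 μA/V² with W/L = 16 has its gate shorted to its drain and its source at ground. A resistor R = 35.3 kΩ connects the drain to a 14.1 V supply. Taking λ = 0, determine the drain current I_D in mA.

I_D = 0.374 mA

With gate tied to drain, V_GS = V_DS ≥ V_GS − V_TN, so the device is in saturation.
k_n = μ_nC_ox · (W/L) = 3.232 mA/V².
KCL at the drain: ½ k_n (V_GS − V_TN)² = (V_DD − V_GS)/R.
Let x = V_GS − 0.416. Then 57 x² + x − 13.68 = 0, giving x = 0.481 V (positive root), so V_GS = 0.897 V.
I_D = (V_DD − V_GS)/R = (14.1 − 0.897) / 35.3 = 0.374 mA.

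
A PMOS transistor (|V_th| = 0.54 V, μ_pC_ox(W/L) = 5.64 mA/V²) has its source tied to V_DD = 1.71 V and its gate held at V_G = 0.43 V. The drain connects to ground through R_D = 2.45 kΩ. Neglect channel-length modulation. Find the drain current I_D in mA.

I_D = 0.629 mA

V_SG = V_DD − V_G = 1.71 − 0.43 = 1.28 V, so V_ov = 1.28 − 0.54 = 0.74 V.
Assume saturation: I_D = ½ k_p V_ov² = 0.5 × 5.64 × 0.74² = 1.54 mA, giving V_SD = V_DD − I_D R_D = 1.71 − 1.54 × 2.45 = -2.07 V.
But -2.07 V < V_ov = 0.74 V, so the device is actually in triode.
In triode I_D = k_p[V_ov V_SD − ½ V_SD²] and I_D = (V_DD − V_SD)/R_D. Equating: 6.91 V_SD² − 11.23 V_SD + 1.71 = 0, giving V_SD = 0.17 V (the root below V_ov).
I_D = (1.71 − 0.17) / 2.45 = 0.629 mA.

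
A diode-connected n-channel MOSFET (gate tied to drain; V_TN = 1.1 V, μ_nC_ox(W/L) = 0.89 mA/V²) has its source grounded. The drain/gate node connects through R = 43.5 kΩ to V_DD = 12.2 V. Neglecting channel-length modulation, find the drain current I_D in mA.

With gate tied to drain, V_GS = V_DS ≥ V_GS − V_TN, so the device is in saturation.
KCL at the drain: ½ k_n (V_GS − V_TN)² = (V_DD − V_GS)/R.
Let x = V_GS − 1.1. Then 19.4 x² + x − 11.1 = 0, giving x = 0.732 V (positive root), so V_GS = 1.83 V.
I_D = (V_DD − V_GS)/R = (12.2 − 1.83) / 43.5 = 0.238 mA.

I_D = 0.238 mA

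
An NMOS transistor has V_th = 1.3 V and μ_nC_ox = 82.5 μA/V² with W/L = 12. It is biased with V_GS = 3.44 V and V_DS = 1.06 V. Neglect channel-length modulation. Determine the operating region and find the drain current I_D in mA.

Triode; I_D = 1.69 mA

k_n = μ_nC_ox · (W/L) = 0.99 mA/V².
V_ov = V_GS − V_th = 3.44 − 1.3 = 2.14 V.
Since V_DS = 1.06 V < V_ov = 2.14 V, the device is in the triode region.
I_D = k_n [V_ov · V_DS − ½ V_DS²] = 0.99 × [2.14 × 1.06 − 0.5 × 1.06²] = 1.69 mA.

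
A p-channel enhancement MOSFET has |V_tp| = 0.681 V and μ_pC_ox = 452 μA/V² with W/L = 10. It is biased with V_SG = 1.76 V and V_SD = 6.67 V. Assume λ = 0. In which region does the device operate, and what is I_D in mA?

Saturation; I_D = 2.63 mA

k_p = μ_pC_ox · (W/L) = 4.52 mA/V².
V_ov = V_SG − |V_tp| = 1.76 − 0.681 = 1.08 V.
Since V_SD = 6.67 V ≥ V_ov = 1.08 V, the device is in saturation.
I_D = ½ k_p V_ov² = 0.5 × 4.52 × 1.08² = 2.63 mA.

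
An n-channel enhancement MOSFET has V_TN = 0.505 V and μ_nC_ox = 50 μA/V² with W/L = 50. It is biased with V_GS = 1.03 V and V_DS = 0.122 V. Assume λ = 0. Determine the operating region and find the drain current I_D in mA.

Triode; I_D = 0.142 mA

k_n = μ_nC_ox · (W/L) = 2.5 mA/V².
V_ov = V_GS − V_TN = 1.03 − 0.505 = 0.525 V.
Since V_DS = 0.122 V < V_ov = 0.525 V, the device is in the triode region.
I_D = k_n [V_ov · V_DS − ½ V_DS²] = 2.5 × [0.525 × 0.122 − 0.5 × 0.122²] = 0.142 mA.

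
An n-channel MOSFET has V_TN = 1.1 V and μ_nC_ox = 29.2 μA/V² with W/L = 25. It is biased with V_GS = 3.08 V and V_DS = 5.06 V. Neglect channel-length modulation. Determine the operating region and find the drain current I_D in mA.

Saturation; I_D = 1.43 mA

k_n = μ_nC_ox · (W/L) = 0.73 mA/V².
V_ov = V_GS − V_TN = 3.08 − 1.1 = 1.98 V.
Since V_DS = 5.06 V ≥ V_ov = 1.98 V, the device is in saturation.
I_D = ½ k_n V_ov² = 0.5 × 0.73 × 1.98² = 1.43 mA.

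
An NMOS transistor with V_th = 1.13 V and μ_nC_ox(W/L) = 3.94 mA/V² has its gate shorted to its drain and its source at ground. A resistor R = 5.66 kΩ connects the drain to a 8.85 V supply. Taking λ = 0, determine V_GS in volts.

With gate tied to drain, V_GS = V_DS ≥ V_GS − V_th, so the device is in saturation.
KCL at the drain: ½ k_n (V_GS − V_th)² = (V_DD − V_GS)/R.
Let x = V_GS − 1.13. Then 11.2 x² + x − 7.72 = 0, giving x = 0.788 V (positive root), so V_GS = 1.92 V.
I_D = (V_DD − V_GS)/R = (8.85 − 1.92) / 5.66 = 1.22 mA.

V_GS = 1.92 V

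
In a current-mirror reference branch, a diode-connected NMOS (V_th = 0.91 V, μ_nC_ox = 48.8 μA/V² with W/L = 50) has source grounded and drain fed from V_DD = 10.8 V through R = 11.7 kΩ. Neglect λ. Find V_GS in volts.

With gate tied to drain, V_GS = V_DS ≥ V_GS − V_th, so the device is in saturation.
k_n = μ_nC_ox · (W/L) = 2.44 mA/V².
KCL at the drain: ½ k_n (V_GS − V_th)² = (V_DD − V_GS)/R.
Let x = V_GS − 0.91. Then 14.3 x² + x − 9.89 = 0, giving x = 0.798 V (positive root), so V_GS = 1.71 V.
I_D = (V_DD − V_GS)/R = (10.8 − 1.71) / 11.7 = 0.777 mA.

V_GS = 1.71 V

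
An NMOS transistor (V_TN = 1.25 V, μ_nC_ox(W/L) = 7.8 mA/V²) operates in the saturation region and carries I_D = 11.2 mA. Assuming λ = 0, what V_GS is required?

V_GS = 2.94 V

In saturation I_D = ½ k_n (V_GS − V_TN)², so V_GS − V_TN = √(2 I_D / k_n) = √(2 × 11.2 / 7.8) = 1.69 V.
V_GS = 1.25 + 1.69 = 2.94 V.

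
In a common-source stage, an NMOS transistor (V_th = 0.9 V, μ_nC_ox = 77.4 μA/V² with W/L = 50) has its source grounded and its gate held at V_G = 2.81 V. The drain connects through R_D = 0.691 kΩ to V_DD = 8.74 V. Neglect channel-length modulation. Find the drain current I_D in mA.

V_GS = V_G = 2.81 V, so V_ov = 2.81 − 0.9 = 1.91 V.
k_n = μ_nC_ox · (W/L) = 3.87 mA/V².
Assume saturation: I_D = ½ k_n V_ov² = 0.5 × 3.87 × 1.91² = 7.06 mA, giving V_DS = V_DD − I_D R_D = 8.74 − 7.06 × 0.691 = 3.86 V.
V_DS = 3.86 V ≥ V_ov = 1.91 V, confirming saturation.

I_D = 7.06 mA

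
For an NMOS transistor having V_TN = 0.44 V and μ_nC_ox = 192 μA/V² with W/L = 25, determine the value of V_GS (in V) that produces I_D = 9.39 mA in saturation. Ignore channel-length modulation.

k_n = μ_nC_ox · (W/L) = 4.8 mA/V².
In saturation I_D = ½ k_n (V_GS − V_TN)², so V_GS − V_TN = √(2 I_D / k_n) = √(2 × 9.39 / 4.8) = 1.98 V.
V_GS = 0.44 + 1.98 = 2.42 V.

V_GS = 2.42 V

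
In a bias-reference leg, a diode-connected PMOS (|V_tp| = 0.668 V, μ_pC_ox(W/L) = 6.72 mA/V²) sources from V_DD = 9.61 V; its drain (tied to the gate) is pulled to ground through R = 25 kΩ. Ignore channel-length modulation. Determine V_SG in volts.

V_SG = 0.988 V

With gate tied to drain, V_SG = V_SD ≥ V_SG − |V_tp|, so the device is in saturation.
KCL at the drain: ½ k_p (V_SG − |V_tp|)² = (V_DD − V_SG)/R.
Let x = V_SG − 0.668. Then 84 x² + x − 8.942 = 0, giving x = 0.32 V (positive root), so V_SG = 0.988 V.
I_D = (V_DD − V_SG)/R = (9.61 − 0.988) / 25 = 0.345 mA.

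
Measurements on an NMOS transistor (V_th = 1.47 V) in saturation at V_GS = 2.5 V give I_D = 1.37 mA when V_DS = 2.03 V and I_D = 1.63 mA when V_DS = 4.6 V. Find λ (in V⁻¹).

With V_GS fixed, I_D ∝ (1 + λ V_DS) in saturation, so I_D2/I_D1 = (1 + λ V_DS2)/(1 + λ V_DS1).
1.63/1.37 = 1.19 = (1 + 4.6 λ)/(1 + 2.03 λ).
Solving: λ (I_D1 V_DS2 − I_D2 V_DS1) = I_D2 − I_D1, so λ = (1.63 − 1.37) / (1.37 × 4.6 − 1.63 × 2.03) = 0.26 / 2.99 = 0.0869 V⁻¹.

λ = 0.0869 V⁻¹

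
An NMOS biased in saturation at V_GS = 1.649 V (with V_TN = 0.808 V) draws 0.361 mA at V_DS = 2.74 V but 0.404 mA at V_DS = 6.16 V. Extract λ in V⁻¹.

With V_GS fixed, I_D ∝ (1 + λ V_DS) in saturation, so I_D2/I_D1 = (1 + λ V_DS2)/(1 + λ V_DS1).
0.404/0.361 = 1.119 = (1 + 6.16 λ)/(1 + 2.74 λ).
Solving: λ (I_D1 V_DS2 − I_D2 V_DS1) = I_D2 − I_D1, so λ = (0.404 − 0.361) / (0.361 × 6.16 − 0.404 × 2.74) = 0.043 / 1.12 = 0.0385 V⁻¹.

λ = 0.0385 V⁻¹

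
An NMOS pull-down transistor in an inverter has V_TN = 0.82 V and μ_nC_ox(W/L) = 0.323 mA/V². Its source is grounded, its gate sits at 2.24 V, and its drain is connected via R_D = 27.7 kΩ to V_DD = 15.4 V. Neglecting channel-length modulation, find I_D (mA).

V_GS = V_G = 2.24 V, so V_ov = 2.24 − 0.82 = 1.42 V.
Assume saturation: I_D = ½ k_n V_ov² = 0.5 × 0.323 × 1.42² = 0.326 mA, giving V_DS = V_DD − I_D R_D = 15.4 − 0.326 × 27.7 = 6.38 V.
V_DS = 6.38 V ≥ V_ov = 1.42 V, confirming saturation.

I_D = 0.326 mA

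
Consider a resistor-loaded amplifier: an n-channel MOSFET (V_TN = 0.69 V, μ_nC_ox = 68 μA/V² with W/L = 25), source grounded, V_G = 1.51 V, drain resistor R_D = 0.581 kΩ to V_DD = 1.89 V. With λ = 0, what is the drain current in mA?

I_D = 0.572 mA

V_GS = V_G = 1.51 V, so V_ov = 1.51 − 0.69 = 0.82 V.
k_n = μ_nC_ox · (W/L) = 1.7 mA/V².
Assume saturation: I_D = ½ k_n V_ov² = 0.5 × 1.7 × 0.82² = 0.572 mA, giving V_DS = V_DD − I_D R_D = 1.89 − 0.572 × 0.581 = 1.56 V.
V_DS = 1.56 V ≥ V_ov = 0.82 V, confirming saturation.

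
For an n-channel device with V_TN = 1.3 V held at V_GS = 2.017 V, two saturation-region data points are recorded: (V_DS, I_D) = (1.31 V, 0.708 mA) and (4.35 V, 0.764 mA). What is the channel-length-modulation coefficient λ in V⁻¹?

λ = 0.0269 V⁻¹

With V_GS fixed, I_D ∝ (1 + λ V_DS) in saturation, so I_D2/I_D1 = (1 + λ V_DS2)/(1 + λ V_DS1).
0.764/0.708 = 1.079 = (1 + 4.35 λ)/(1 + 1.31 λ).
Solving: λ (I_D1 V_DS2 − I_D2 V_DS1) = I_D2 − I_D1, so λ = (0.764 − 0.708) / (0.708 × 4.35 − 0.764 × 1.31) = 0.056 / 2.08 = 0.0269 V⁻¹.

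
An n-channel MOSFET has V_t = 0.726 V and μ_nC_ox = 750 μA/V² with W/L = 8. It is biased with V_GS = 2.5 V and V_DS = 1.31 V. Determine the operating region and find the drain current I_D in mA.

k_n = μ_nC_ox · (W/L) = 6 mA/V².
V_ov = V_GS − V_t = 2.5 − 0.726 = 1.77 V.
Since V_DS = 1.31 V < V_ov = 1.77 V, the device is in the triode region.
I_D = k_n [V_ov · V_DS − ½ V_DS²] = 6 × [1.77 × 1.31 − 0.5 × 1.31²] = 8.8 mA.

Triode; I_D = 8.80 mA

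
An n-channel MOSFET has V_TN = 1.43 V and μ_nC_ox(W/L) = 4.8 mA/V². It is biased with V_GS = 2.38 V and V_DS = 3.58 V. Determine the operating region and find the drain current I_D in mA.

Saturation; I_D = 2.17 mA

V_ov = V_GS − V_TN = 2.38 − 1.43 = 0.95 V.
Since V_DS = 3.58 V ≥ V_ov = 0.95 V, the device is in saturation.
I_D = ½ k_n V_ov² = 0.5 × 4.8 × 0.95² = 2.17 mA.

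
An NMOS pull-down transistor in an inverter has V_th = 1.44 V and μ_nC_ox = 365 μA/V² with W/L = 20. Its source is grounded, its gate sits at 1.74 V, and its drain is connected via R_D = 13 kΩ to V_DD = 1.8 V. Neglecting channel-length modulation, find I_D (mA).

I_D = 0.133 mA

V_GS = V_G = 1.74 V, so V_ov = 1.74 − 1.44 = 0.3 V.
k_n = μ_nC_ox · (W/L) = 7.3 mA/V².
Assume saturation: I_D = ½ k_n V_ov² = 0.5 × 7.3 × 0.3² = 0.329 mA, giving V_DS = V_DD − I_D R_D = 1.8 − 0.329 × 13 = -2.47 V.
But -2.47 V < V_ov = 0.3 V, so the device is actually in triode.
In triode I_D = k_n[V_ov V_DS − ½ V_DS²] and I_D = (V_DD − V_DS)/R_D. Equating: 47.4 V_DS² − 29.47 V_DS + 1.8 = 0, giving V_DS = 0.0687 V (the root below V_ov).
I_D = (1.8 − 0.0687) / 13 = 0.133 mA.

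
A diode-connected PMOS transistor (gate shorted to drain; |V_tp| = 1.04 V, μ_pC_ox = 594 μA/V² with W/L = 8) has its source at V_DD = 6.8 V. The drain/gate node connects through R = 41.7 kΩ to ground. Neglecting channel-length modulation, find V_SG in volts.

With gate tied to drain, V_SG = V_SD ≥ V_SG − |V_tp|, so the device is in saturation.
k_p = μ_pC_ox · (W/L) = 4.752 mA/V².
KCL at the drain: ½ k_p (V_SG − |V_tp|)² = (V_DD − V_SG)/R.
Let x = V_SG − 1.04. Then 99.1 x² + x − 5.76 = 0, giving x = 0.236 V (positive root), so V_SG = 1.28 V.
I_D = (V_DD − V_SG)/R = (6.8 − 1.28) / 41.7 = 0.132 mA.

V_SG = 1.28 V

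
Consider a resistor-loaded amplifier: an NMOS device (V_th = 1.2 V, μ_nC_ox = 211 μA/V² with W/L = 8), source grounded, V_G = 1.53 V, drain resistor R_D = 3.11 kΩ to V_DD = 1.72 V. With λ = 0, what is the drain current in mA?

V_GS = V_G = 1.53 V, so V_ov = 1.53 − 1.2 = 0.33 V.
k_n = μ_nC_ox · (W/L) = 1.688 mA/V².
Assume saturation: I_D = ½ k_n V_ov² = 0.5 × 1.688 × 0.33² = 0.0919 mA, giving V_DS = V_DD − I_D R_D = 1.72 − 0.0919 × 3.11 = 1.43 V.
V_DS = 1.43 V ≥ V_ov = 0.33 V, confirming saturation.

I_D = 0.0919 mA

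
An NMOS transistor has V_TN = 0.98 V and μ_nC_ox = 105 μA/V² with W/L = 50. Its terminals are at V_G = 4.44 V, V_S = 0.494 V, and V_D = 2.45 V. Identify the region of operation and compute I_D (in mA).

Triode; I_D = 20.4 mA

V_GS = V_G − V_S = 4.44 − 0.494 = 3.95 V; V_DS = V_D − V_S = 2.45 − 0.494 = 1.96 V.
k_n = μ_nC_ox · (W/L) = 5.25 mA/V².
V_ov = V_GS − V_TN = 3.95 − 0.98 = 2.97 V.
Since V_DS = 1.96 V < V_ov = 2.97 V, the device is in the triode region.
I_D = k_n [V_ov · V_DS − ½ V_DS²] = 5.25 × [2.97 × 1.96 − 0.5 × 1.96²] = 20.4 mA.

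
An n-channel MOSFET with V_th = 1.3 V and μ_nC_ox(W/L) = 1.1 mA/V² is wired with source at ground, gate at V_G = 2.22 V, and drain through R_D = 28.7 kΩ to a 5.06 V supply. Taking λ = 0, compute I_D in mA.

I_D = 0.170 mA

V_GS = V_G = 2.22 V, so V_ov = 2.22 − 1.3 = 0.92 V.
Assume saturation: I_D = ½ k_n V_ov² = 0.5 × 1.1 × 0.92² = 0.466 mA, giving V_DS = V_DD − I_D R_D = 5.06 − 0.466 × 28.7 = -8.3 V.
But -8.3 V < V_ov = 0.92 V, so the device is actually in triode.
In triode I_D = k_n[V_ov V_DS − ½ V_DS²] and I_D = (V_DD − V_DS)/R_D. Equating: 15.8 V_DS² − 30.04 V_DS + 5.06 = 0, giving V_DS = 0.187 V (the root below V_ov).
I_D = (5.06 − 0.187) / 28.7 = 0.17 mA.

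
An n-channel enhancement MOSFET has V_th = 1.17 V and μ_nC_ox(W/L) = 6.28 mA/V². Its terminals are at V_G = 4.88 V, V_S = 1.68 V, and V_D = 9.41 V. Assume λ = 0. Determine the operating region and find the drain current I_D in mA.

V_GS = V_G − V_S = 4.88 − 1.68 = 3.2 V; V_DS = V_D − V_S = 9.41 − 1.68 = 7.73 V.
V_ov = V_GS − V_th = 3.2 − 1.17 = 2.03 V.
Since V_DS = 7.73 V ≥ V_ov = 2.03 V, the device is in saturation.
I_D = ½ k_n V_ov² = 0.5 × 6.28 × 2.03² = 12.9 mA.

Saturation; I_D = 12.9 mA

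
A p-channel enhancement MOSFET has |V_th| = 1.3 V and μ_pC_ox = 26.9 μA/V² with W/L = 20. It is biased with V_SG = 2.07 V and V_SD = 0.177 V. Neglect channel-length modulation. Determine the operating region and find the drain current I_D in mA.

Triode; I_D = 0.0649 mA

k_p = μ_pC_ox · (W/L) = 0.538 mA/V².
V_ov = V_SG − |V_th| = 2.07 − 1.3 = 0.77 V.
Since V_SD = 0.177 V < V_ov = 0.77 V, the device is in the triode region.
I_D = k_p [V_ov · V_SD − ½ V_SD²] = 0.538 × [0.77 × 0.177 − 0.5 × 0.177²] = 0.0649 mA.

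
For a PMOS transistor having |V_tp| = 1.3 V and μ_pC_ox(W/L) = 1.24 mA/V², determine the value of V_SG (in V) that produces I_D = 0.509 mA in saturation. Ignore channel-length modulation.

In saturation I_D = ½ k_p (V_SG − |V_tp|)², so V_SG − |V_tp| = √(2 I_D / k_p) = √(2 × 0.509 / 1.24) = 0.906 V.
V_SG = 1.3 + 0.906 = 2.21 V.

V_SG = 2.21 V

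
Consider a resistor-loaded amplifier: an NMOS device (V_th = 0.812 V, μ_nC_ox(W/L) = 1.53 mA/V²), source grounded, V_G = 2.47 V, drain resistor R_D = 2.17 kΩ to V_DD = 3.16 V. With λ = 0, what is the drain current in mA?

I_D = 1.19 mA

V_GS = V_G = 2.47 V, so V_ov = 2.47 − 0.812 = 1.66 V.
Assume saturation: I_D = ½ k_n V_ov² = 0.5 × 1.53 × 1.66² = 2.1 mA, giving V_DS = V_DD − I_D R_D = 3.16 − 2.1 × 2.17 = -1.4 V.
But -1.4 V < V_ov = 1.66 V, so the device is actually in triode.
In triode I_D = k_n[V_ov V_DS − ½ V_DS²] and I_D = (V_DD − V_DS)/R_D. Equating: 1.66 V_DS² − 6.505 V_DS + 3.16 = 0, giving V_DS = 0.568 V (the root below V_ov).
I_D = (3.16 − 0.568) / 2.17 = 1.19 mA.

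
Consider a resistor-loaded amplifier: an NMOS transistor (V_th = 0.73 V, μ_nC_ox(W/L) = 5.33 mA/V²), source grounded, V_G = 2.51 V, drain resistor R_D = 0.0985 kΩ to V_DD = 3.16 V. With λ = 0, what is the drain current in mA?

I_D = 8.44 mA

V_GS = V_G = 2.51 V, so V_ov = 2.51 − 0.73 = 1.78 V.
Assume saturation: I_D = ½ k_n V_ov² = 0.5 × 5.33 × 1.78² = 8.44 mA, giving V_DS = V_DD − I_D R_D = 3.16 − 8.44 × 0.0985 = 2.33 V.
V_DS = 2.33 V ≥ V_ov = 1.78 V, confirming saturation.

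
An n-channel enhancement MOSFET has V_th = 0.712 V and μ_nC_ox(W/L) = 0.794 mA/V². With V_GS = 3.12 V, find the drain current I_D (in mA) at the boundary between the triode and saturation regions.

I_D = 2.30 mA

At the boundary V_DS = V_ov = V_GS − V_th = 3.12 − 0.712 = 2.41 V.
I_D = ½ k_n V_ov² = 0.5 × 0.794 × 2.41² = 2.3 mA.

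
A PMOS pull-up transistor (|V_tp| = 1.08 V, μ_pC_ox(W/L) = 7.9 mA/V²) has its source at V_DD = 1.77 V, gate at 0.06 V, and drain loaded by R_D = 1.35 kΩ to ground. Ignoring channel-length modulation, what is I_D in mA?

V_SG = V_DD − V_G = 1.77 − 0.06 = 1.71 V, so V_ov = 1.71 − 1.08 = 0.63 V.
Assume saturation: I_D = ½ k_p V_ov² = 0.5 × 7.9 × 0.63² = 1.57 mA, giving V_SD = V_DD − I_D R_D = 1.77 − 1.57 × 1.35 = -0.346 V.
But -0.346 V < V_ov = 0.63 V, so the device is actually in triode.
In triode I_D = k_p[V_ov V_SD − ½ V_SD²] and I_D = (V_DD − V_SD)/R_D. Equating: 5.33 V_SD² − 7.719 V_SD + 1.77 = 0, giving V_SD = 0.286 V (the root below V_ov).
I_D = (1.77 − 0.286) / 1.35 = 1.1 mA.

I_D = 1.10 mA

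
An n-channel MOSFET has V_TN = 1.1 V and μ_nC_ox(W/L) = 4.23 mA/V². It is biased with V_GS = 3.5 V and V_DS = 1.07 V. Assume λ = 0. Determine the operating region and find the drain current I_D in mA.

V_ov = V_GS − V_TN = 3.5 − 1.1 = 2.4 V.
Since V_DS = 1.07 V < V_ov = 2.4 V, the device is in the triode region.
I_D = k_n [V_ov · V_DS − ½ V_DS²] = 4.23 × [2.4 × 1.07 − 0.5 × 1.07²] = 8.44 mA.

Triode; I_D = 8.44 mA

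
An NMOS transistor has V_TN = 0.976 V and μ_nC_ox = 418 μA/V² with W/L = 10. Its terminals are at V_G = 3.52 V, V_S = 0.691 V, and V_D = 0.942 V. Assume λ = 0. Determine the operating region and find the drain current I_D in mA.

V_GS = V_G − V_S = 3.52 − 0.691 = 2.83 V; V_DS = V_D − V_S = 0.942 − 0.691 = 0.251 V.
k_n = μ_nC_ox · (W/L) = 4.18 mA/V².
V_ov = V_GS − V_TN = 2.83 − 0.976 = 1.85 V.
Since V_DS = 0.251 V < V_ov = 1.85 V, the device is in the triode region.
I_D = k_n [V_ov · V_DS − ½ V_DS²] = 4.18 × [1.85 × 0.251 − 0.5 × 0.251²] = 1.81 mA.

Triode; I_D = 1.81 mA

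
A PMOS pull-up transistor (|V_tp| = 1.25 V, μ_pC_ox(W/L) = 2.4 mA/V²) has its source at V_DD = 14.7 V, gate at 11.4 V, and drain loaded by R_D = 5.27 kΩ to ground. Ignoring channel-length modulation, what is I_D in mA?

V_SG = V_DD − V_G = 14.7 − 11.4 = 3.3 V, so V_ov = 3.3 − 1.25 = 2.05 V.
Assume saturation: I_D = ½ k_p V_ov² = 0.5 × 2.4 × 2.05² = 5.04 mA, giving V_SD = V_DD − I_D R_D = 14.7 − 5.04 × 5.27 = -11.9 V.
But -11.9 V < V_ov = 2.05 V, so the device is actually in triode.
In triode I_D = k_p[V_ov V_SD − ½ V_SD²] and I_D = (V_DD − V_SD)/R_D. Equating: 6.32 V_SD² − 26.93 V_SD + 14.7 = 0, giving V_SD = 0.643 V (the root below V_ov).
I_D = (14.7 − 0.643) / 5.27 = 2.67 mA.

I_D = 2.67 mA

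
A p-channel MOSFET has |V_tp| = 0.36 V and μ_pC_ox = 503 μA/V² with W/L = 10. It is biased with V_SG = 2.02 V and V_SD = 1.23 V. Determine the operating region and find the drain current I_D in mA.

k_p = μ_pC_ox · (W/L) = 5.03 mA/V².
V_ov = V_SG − |V_tp| = 2.02 − 0.36 = 1.66 V.
Since V_SD = 1.23 V < V_ov = 1.66 V, the device is in the triode region.
I_D = k_p [V_ov · V_SD − ½ V_SD²] = 5.03 × [1.66 × 1.23 − 0.5 × 1.23²] = 6.47 mA.

Triode; I_D = 6.47 mA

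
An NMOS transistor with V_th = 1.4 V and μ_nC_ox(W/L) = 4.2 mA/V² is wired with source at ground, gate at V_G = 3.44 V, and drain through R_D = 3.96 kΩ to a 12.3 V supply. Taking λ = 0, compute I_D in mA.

V_GS = V_G = 3.44 V, so V_ov = 3.44 − 1.4 = 2.04 V.
Assume saturation: I_D = ½ k_n V_ov² = 0.5 × 4.2 × 2.04² = 8.74 mA, giving V_DS = V_DD − I_D R_D = 12.3 − 8.74 × 3.96 = -22.3 V.
But -22.3 V < V_ov = 2.04 V, so the device is actually in triode.
In triode I_D = k_n[V_ov V_DS − ½ V_DS²] and I_D = (V_DD − V_DS)/R_D. Equating: 8.32 V_DS² − 34.93 V_DS + 12.3 = 0, giving V_DS = 0.388 V (the root below V_ov).
I_D = (12.3 − 0.388) / 3.96 = 3.01 mA.

I_D = 3.01 mA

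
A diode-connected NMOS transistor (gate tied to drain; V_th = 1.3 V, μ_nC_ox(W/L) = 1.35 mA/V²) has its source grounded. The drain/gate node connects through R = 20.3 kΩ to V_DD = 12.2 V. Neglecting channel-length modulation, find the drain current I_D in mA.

With gate tied to drain, V_GS = V_DS ≥ V_GS − V_th, so the device is in saturation.
KCL at the drain: ½ k_n (V_GS − V_th)² = (V_DD − V_GS)/R.
Let x = V_GS − 1.3. Then 13.7 x² + x − 10.9 = 0, giving x = 0.856 V (positive root), so V_GS = 2.16 V.
I_D = (V_DD − V_GS)/R = (12.2 − 2.16) / 20.3 = 0.495 mA.

I_D = 0.495 mA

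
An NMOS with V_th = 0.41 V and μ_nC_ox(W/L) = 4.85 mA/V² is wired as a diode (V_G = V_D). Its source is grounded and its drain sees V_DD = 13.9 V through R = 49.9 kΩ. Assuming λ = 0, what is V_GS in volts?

V_GS = 0.740 V

With gate tied to drain, V_GS = V_DS ≥ V_GS − V_th, so the device is in saturation.
KCL at the drain: ½ k_n (V_GS − V_th)² = (V_DD − V_GS)/R.
Let x = V_GS − 0.41. Then 121 x² + x − 13.49 = 0, giving x = 0.33 V (positive root), so V_GS = 0.74 V.
I_D = (V_DD − V_GS)/R = (13.9 − 0.74) / 49.9 = 0.264 mA.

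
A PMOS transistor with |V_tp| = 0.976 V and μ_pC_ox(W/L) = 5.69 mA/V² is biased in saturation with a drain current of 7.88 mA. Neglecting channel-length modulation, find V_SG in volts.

V_SG = 2.64 V

In saturation I_D = ½ k_p (V_SG − |V_tp|)², so V_SG − |V_tp| = √(2 I_D / k_p) = √(2 × 7.88 / 5.69) = 1.66 V.
V_SG = 0.976 + 1.66 = 2.64 V.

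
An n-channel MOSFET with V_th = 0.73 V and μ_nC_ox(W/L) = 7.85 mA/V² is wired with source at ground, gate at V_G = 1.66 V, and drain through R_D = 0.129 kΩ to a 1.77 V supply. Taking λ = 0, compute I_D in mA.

V_GS = V_G = 1.66 V, so V_ov = 1.66 − 0.73 = 0.93 V.
Assume saturation: I_D = ½ k_n V_ov² = 0.5 × 7.85 × 0.93² = 3.39 mA, giving V_DS = V_DD − I_D R_D = 1.77 − 3.39 × 0.129 = 1.33 V.
V_DS = 1.33 V ≥ V_ov = 0.93 V, confirming saturation.

I_D = 3.39 mA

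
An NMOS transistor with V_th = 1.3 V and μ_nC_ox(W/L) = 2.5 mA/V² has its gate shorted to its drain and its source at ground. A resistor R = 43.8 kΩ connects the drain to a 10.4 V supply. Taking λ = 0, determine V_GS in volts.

V_GS = 1.70 V

With gate tied to drain, V_GS = V_DS ≥ V_GS − V_th, so the device is in saturation.
KCL at the drain: ½ k_n (V_GS − V_th)² = (V_DD − V_GS)/R.
Let x = V_GS − 1.3. Then 54.8 x² + x − 9.1 = 0, giving x = 0.399 V (positive root), so V_GS = 1.7 V.
I_D = (V_DD − V_GS)/R = (10.4 − 1.7) / 43.8 = 0.199 mA.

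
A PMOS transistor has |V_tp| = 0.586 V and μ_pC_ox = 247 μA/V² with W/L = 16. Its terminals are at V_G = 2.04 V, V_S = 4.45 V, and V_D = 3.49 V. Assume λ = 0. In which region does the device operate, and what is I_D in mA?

V_SG = V_S − V_G = 4.45 − 2.04 = 2.41 V; V_SD = V_S − V_D = 4.45 − 3.49 = 0.96 V.
k_p = μ_pC_ox · (W/L) = 3.952 mA/V².
V_ov = V_SG − |V_tp| = 2.41 − 0.586 = 1.82 V.
Since V_SD = 0.96 V < V_ov = 1.82 V, the device is in the triode region.
I_D = k_p [V_ov · V_SD − ½ V_SD²] = 3.952 × [1.82 × 0.96 − 0.5 × 0.96²] = 5.1 mA.

Triode; I_D = 5.10 mA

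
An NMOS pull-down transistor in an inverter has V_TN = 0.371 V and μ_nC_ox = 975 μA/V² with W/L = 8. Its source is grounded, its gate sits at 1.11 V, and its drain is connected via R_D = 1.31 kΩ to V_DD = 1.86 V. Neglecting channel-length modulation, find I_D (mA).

I_D = 1.22 mA

V_GS = V_G = 1.11 V, so V_ov = 1.11 − 0.371 = 0.739 V.
k_n = μ_nC_ox · (W/L) = 7.8 mA/V².
Assume saturation: I_D = ½ k_n V_ov² = 0.5 × 7.8 × 0.739² = 2.13 mA, giving V_DS = V_DD − I_D R_D = 1.86 − 2.13 × 1.31 = -0.93 V.
But -0.93 V < V_ov = 0.739 V, so the device is actually in triode.
In triode I_D = k_n[V_ov V_DS − ½ V_DS²] and I_D = (V_DD − V_DS)/R_D. Equating: 5.11 V_DS² − 8.551 V_DS + 1.86 = 0, giving V_DS = 0.257 V (the root below V_ov).
I_D = (1.86 − 0.257) / 1.31 = 1.22 mA.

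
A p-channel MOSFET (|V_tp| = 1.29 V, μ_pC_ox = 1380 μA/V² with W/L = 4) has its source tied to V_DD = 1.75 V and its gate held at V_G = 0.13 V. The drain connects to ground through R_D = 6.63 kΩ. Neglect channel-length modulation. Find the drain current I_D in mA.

I_D = 0.237 mA

V_SG = V_DD − V_G = 1.75 − 0.13 = 1.62 V, so V_ov = 1.62 − 1.29 = 0.33 V.
k_p = μ_pC_ox · (W/L) = 5.52 mA/V².
Assume saturation: I_D = ½ k_p V_ov² = 0.5 × 5.52 × 0.33² = 0.301 mA, giving V_SD = V_DD − I_D R_D = 1.75 − 0.301 × 6.63 = -0.243 V.
But -0.243 V < V_ov = 0.33 V, so the device is actually in triode.
In triode I_D = k_p[V_ov V_SD − ½ V_SD²] and I_D = (V_DD − V_SD)/R_D. Equating: 18.3 V_SD² − 13.08 V_SD + 1.75 = 0, giving V_SD = 0.178 V (the root below V_ov).
I_D = (1.75 − 0.178) / 6.63 = 0.237 mA.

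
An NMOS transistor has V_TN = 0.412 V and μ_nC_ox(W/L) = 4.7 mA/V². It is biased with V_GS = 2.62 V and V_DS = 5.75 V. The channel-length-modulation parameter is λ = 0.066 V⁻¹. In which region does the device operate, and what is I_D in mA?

Saturation; I_D = 15.8 mA

V_ov = V_GS − V_TN = 2.62 − 0.412 = 2.21 V.
Since V_DS = 5.75 V ≥ V_ov = 2.21 V, the device is in saturation.
I_D = ½ k_n V_ov² (1 + λ V_DS) = 0.5 × 4.7 × 2.21² × (1 + 0.066 × 5.75) = 15.8 mA.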